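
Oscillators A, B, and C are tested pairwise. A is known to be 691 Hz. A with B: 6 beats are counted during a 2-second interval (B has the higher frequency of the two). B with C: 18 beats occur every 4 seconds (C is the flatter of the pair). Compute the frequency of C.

A–B: Beat frequency = 6/2 = 3 Hz.
B is above A, so f_B = 691 + 3 = 694 Hz.
B–C: Beat frequency = 18/4 = 4.5 Hz.
C is below B, so f_C = 694 − 4.5 = 689.5 Hz.

689.5 Hz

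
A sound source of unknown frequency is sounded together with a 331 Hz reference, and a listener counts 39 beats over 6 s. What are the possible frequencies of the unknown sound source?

324.5 Hz or 337.5 Hz

Beat frequency = 39/6 = 6.5 Hz.
|f − 331| = 6.5, so f = 331 ± 6.5.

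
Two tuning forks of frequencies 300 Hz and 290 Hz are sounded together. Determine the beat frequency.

Beats arise from superposition of two nearby frequencies; the beat rate is |f₁ − f₂|.
|300 − 290| = 10 Hz.

10 Hz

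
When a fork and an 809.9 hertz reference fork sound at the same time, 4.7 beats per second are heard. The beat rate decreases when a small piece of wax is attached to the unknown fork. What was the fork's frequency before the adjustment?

|f − 809.9| = 4.7, so the fork was at either 805.2 Hz or 814.6 Hz.
Loading a fork with wax lowers its frequency; the adjustment lowers the fork's frequency.
The beat rate fell, so the adjustment moved the fork toward 809.9 Hz — it must have started above the reference.

814.6 Hz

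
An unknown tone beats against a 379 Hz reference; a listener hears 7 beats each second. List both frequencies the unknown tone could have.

|f − 379| = 7, so f = 379 ± 7.

372 Hz or 386 Hz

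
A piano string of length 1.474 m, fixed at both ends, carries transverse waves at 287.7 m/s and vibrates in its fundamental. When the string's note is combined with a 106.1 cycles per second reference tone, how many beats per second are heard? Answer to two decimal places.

8.51 Hz

For a string fixed at both ends, f_n = n·v/(2L) = 1·287.7/(2·1.474) = 97.5916 Hz.
f_beat = |97.5916 − 106.1| = 8.51 Hz.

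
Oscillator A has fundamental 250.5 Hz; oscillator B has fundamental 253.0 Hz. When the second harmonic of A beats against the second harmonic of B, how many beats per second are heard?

5.0 Hz

Second harmonic of the first: 2·250.5 = 501.0 Hz.
Second harmonic of the second: 2·253.0 = 506.0 Hz.
f_beat = |501.0 − 506.0| = 5.0 Hz.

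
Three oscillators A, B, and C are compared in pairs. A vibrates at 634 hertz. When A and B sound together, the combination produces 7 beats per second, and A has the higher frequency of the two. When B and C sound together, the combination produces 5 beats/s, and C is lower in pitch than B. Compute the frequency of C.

B is below A, so f_B = 634 − 7 = 627 Hz.
C is below B, so f_C = 627 − 5 = 622 Hz.

622 Hz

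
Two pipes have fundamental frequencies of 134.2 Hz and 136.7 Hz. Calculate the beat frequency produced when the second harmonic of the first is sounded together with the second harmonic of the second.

5.0 Hz

Second harmonic of the first: 2·134.2 = 268.4 Hz.
Second harmonic of the second: 2·136.7 = 273.4 Hz.
f_beat = |268.4 − 273.4| = 5.0 Hz.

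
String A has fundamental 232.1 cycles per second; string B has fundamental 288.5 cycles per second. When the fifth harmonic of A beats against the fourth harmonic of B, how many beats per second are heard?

6.5 Hz

Fifth harmonic of the first: 5·232.1 = 1160.5 Hz.
Fourth harmonic of the second: 4·288.5 = 1154.0 Hz.
f_beat = |1160.5 − 1154.0| = 6.5 Hz.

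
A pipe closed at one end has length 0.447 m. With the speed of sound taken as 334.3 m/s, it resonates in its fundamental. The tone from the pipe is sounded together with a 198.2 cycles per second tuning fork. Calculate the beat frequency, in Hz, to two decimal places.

11.23 Hz

Closed pipe (odd harmonics): f_n = n·v/(4L) = 1·334.3/(4·0.447) = 186.9687 Hz.
f_beat = |186.9687 − 198.2| = 11.23 Hz.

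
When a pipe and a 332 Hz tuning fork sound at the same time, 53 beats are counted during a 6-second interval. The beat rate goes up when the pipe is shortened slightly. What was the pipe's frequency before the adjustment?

340.8333 Hz

Beat frequency = 53/6 = 8.8333 Hz.
|f − 332| = 8.8333, so the pipe was at either 323.1667 Hz or 340.8333 Hz.
A shorter pipe has a higher fundamental; the adjustment raises the pipe's frequency.
The beat rate rose, so the adjustment moved the pipe further from 332 Hz — it was already above the reference.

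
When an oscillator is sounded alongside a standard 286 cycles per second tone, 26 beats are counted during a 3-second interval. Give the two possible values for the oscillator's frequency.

277.3333 Hz or 294.6667 Hz

Beat frequency = 26/3 = 8.6667 Hz.
|f − 286| = 8.6667, so f = 286 ± 8.6667.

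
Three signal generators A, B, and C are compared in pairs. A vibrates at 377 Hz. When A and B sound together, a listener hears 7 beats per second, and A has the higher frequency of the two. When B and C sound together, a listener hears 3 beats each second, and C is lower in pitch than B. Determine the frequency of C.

B is below A, so f_B = 377 − 7 = 370 Hz.
C is below B, so f_C = 370 − 3 = 367 Hz.

367 Hz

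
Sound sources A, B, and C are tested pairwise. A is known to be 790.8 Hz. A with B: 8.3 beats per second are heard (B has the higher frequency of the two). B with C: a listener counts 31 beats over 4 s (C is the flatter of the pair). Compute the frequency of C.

791.35 Hz

B is above A, so f_B = 790.8 + 8.3 = 799.1 Hz.
B–C: Beat frequency = 31/4 = 7.75 Hz.
C is below B, so f_C = 799.1 − 7.75 = 791.35 Hz.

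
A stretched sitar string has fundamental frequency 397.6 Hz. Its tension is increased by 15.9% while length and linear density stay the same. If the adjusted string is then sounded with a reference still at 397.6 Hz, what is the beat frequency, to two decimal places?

For a string, f ∝ √T, so the new frequency is 397.6·√1.159 = 428.0437 Hz.
f_beat = |428.0437 − 397.6| = 30.44 Hz.

30.44 Hz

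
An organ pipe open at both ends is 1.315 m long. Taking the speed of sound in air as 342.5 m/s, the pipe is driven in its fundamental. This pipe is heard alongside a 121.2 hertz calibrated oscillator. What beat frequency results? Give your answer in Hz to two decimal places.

Open pipe: f_n = n·v/(2L) = 1·342.5/(2·1.315) = 130.2281 Hz.
f_beat = |130.2281 − 121.2| = 9.03 Hz.

9.03 Hz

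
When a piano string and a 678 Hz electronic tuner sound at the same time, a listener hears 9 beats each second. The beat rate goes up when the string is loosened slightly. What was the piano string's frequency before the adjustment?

669 Hz

|f − 678| = 9, so the piano string was at either 669 Hz or 687 Hz.
Reducing tension lowers a string's frequency; the adjustment lowers the piano string's frequency.
The beat rate rose, so the adjustment moved the piano string further from 678 Hz — it was already below the reference.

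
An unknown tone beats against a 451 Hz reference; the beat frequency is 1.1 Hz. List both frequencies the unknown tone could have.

|f − 451| = 1.1, so f = 451 ± 1.1.

449.9 Hz or 452.1 Hz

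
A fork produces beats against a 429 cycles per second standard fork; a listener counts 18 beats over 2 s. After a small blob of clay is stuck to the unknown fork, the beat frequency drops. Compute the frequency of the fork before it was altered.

Beat frequency = 18/2 = 9 Hz.
|f − 429| = 9, so the fork was at either 420 Hz or 438 Hz.
Adding mass to a fork lowers its frequency; the adjustment lowers the fork's frequency.
The beat rate fell, so the adjustment moved the fork toward 429 Hz — it must have started above the reference.

438 Hz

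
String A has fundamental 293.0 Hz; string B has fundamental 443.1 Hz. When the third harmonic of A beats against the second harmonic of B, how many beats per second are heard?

7.2 Hz

Third harmonic of the first: 3·293.0 = 879.0 Hz.
Second harmonic of the second: 2·443.1 = 886.2 Hz.
f_beat = |879.0 − 886.2| = 7.2 Hz.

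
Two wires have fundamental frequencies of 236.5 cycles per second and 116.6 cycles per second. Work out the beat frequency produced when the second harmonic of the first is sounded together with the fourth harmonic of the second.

Second harmonic of the first: 2·236.5 = 473.0 Hz.
Fourth harmonic of the second: 4·116.6 = 466.4 Hz.
f_beat = |473.0 − 466.4| = 6.6 Hz.

6.6 Hz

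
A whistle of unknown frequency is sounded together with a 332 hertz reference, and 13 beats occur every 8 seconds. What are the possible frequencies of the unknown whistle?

Beat frequency = 13/8 = 1.625 Hz.
|f − 332| = 1.625, so f = 332 ± 1.625.

330.375 Hz or 333.625 Hz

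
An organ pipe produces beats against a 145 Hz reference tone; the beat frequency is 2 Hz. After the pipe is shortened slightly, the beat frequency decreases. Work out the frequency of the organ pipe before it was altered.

|f − 145| = 2, so the organ pipe was at either 143 Hz or 147 Hz.
A shorter pipe has a higher fundamental; the adjustment raises the organ pipe's frequency.
The beat rate fell, so the adjustment moved the organ pipe toward 145 Hz — it must have started below the reference.

143 Hz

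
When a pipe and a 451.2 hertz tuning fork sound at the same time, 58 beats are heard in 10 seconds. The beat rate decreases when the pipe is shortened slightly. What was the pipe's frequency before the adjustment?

Beat frequency = 58/10 = 5.8 Hz.
|f − 451.2| = 5.8, so the pipe was at either 445.4 Hz or 457 Hz.
A shorter pipe has a higher fundamental; the adjustment raises the pipe's frequency.
The beat rate fell, so the adjustment moved the pipe toward 451.2 Hz — it must have started below the reference.

445.4 Hz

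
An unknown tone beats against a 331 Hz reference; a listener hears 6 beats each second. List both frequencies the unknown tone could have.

|f − 331| = 6, so f = 331 ± 6.

325 Hz or 337 Hz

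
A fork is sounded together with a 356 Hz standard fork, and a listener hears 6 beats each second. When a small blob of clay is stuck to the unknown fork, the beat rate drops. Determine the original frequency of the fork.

362 Hz

|f − 356| = 6, so the fork was at either 350 Hz or 362 Hz.
Adding mass to a fork lowers its frequency; the adjustment lowers the fork's frequency.
The beat rate fell, so the adjustment moved the fork toward 356 Hz — it must have started above the reference.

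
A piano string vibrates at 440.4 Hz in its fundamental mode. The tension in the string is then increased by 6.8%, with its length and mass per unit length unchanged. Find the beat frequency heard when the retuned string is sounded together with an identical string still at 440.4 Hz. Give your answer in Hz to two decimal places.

14.73 Hz

For a string, f ∝ √T, so the new frequency is 440.4·√1.068 = 455.1274 Hz.
f_beat = |455.1274 − 440.4| = 14.73 Hz.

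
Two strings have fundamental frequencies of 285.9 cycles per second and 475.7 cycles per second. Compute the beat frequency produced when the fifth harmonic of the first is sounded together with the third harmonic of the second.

2.4 Hz

Fifth harmonic of the first: 5·285.9 = 1429.5 Hz.
Third harmonic of the second: 3·475.7 = 1427.1 Hz.
f_beat = |1429.5 − 1427.1| = 2.4 Hz.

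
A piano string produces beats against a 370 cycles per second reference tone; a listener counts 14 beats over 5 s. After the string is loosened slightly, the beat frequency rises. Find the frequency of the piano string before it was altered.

Beat frequency = 14/5 = 2.8 Hz.
|f − 370| = 2.8, so the piano string was at either 367.2 Hz or 372.8 Hz.
Reducing tension lowers a string's frequency; the adjustment lowers the piano string's frequency.
The beat rate rose, so the adjustment moved the piano string further from 370 Hz — it was already below the reference.

367.2 Hz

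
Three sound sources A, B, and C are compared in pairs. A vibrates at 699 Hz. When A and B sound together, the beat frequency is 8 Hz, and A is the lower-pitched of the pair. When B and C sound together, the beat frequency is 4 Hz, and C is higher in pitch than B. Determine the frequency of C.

B is above A, so f_B = 699 + 8 = 707 Hz.
C is above B, so f_C = 707 + 4 = 711 Hz.

711 Hz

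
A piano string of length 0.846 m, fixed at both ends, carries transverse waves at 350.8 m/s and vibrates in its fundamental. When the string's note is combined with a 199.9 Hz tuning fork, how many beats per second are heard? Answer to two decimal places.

7.43 Hz

For a string fixed at both ends, f_n = n·v/(2L) = 1·350.8/(2·0.846) = 207.3286 Hz.
f_beat = |207.3286 − 199.9| = 7.43 Hz.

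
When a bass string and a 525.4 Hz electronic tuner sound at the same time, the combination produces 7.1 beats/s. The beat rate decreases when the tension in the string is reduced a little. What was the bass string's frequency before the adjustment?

532.5 Hz

|f − 525.4| = 7.1, so the bass string was at either 518.3 Hz or 532.5 Hz.
Lower tension means lower frequency; the adjustment lowers the bass string's frequency.
The beat rate fell, so the adjustment moved the bass string toward 525.4 Hz — it must have started above the reference.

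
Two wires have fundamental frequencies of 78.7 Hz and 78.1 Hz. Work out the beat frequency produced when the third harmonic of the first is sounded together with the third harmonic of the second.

1.8 Hz

Third harmonic of the first: 3·78.7 = 236.1 Hz.
Third harmonic of the second: 3·78.1 = 234.3 Hz.
f_beat = |236.1 − 234.3| = 1.8 Hz.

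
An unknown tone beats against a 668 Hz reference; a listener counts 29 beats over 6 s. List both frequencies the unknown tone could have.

663.1667 Hz or 672.8333 Hz

Beat frequency = 29/6 = 4.8333 Hz.
|f − 668| = 4.8333, so f = 668 ± 4.8333.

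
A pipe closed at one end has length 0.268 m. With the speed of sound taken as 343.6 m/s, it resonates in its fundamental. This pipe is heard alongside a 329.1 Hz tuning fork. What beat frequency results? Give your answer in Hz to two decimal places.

Closed pipe (odd harmonics): f_n = n·v/(4L) = 1·343.6/(4·0.268) = 320.5224 Hz.
f_beat = |320.5224 − 329.1| = 8.58 Hz.

8.58 Hz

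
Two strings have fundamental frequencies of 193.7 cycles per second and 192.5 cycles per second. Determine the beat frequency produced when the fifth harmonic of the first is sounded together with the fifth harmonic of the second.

6.0 Hz

Fifth harmonic of the first: 5·193.7 = 968.5 Hz.
Fifth harmonic of the second: 5·192.5 = 962.5 Hz.
f_beat = |968.5 − 962.5| = 6.0 Hz.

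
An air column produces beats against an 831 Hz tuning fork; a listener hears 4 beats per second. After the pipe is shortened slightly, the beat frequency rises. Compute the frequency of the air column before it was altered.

|f − 831| = 4, so the air column was at either 827 Hz or 835 Hz.
A shorter pipe has a higher fundamental; the adjustment raises the air column's frequency.
The beat rate rose, so the adjustment moved the air column further from 831 Hz — it was already above the reference.

835 Hz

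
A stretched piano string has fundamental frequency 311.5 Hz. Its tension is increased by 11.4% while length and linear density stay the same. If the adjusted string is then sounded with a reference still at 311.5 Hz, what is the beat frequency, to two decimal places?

17.28 Hz

For a string, f ∝ √T, so the new frequency is 311.5·√1.114 = 328.7764 Hz.
f_beat = |328.7764 − 311.5| = 17.28 Hz.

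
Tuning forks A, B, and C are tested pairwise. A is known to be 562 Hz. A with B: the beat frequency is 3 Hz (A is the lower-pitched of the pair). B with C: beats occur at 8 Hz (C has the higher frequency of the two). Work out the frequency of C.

B is above A, so f_B = 562 + 3 = 565 Hz.
C is above B, so f_C = 565 + 8 = 573 Hz.

573 Hz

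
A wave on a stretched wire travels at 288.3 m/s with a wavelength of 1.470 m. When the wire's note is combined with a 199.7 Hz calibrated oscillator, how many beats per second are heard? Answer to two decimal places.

Source frequency f = v/λ = 288.3/1.470 = 196.1224 Hz.
f_beat = |196.1224 − 199.7| = 3.58 Hz.

3.58 Hz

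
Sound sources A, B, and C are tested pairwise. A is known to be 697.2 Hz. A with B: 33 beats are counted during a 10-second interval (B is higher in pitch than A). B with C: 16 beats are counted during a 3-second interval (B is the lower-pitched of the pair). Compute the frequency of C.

705.8333 Hz

A–B: Beat frequency = 33/10 = 3.3 Hz.
B is above A, so f_B = 697.2 + 3.3 = 700.5 Hz.
B–C: Beat frequency = 16/3 = 5.3333 Hz.
C is above B, so f_C = 700.5 + 5.3333 = 705.8333 Hz.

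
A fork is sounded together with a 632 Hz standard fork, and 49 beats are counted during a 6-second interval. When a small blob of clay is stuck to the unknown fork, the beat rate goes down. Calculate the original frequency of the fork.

Beat frequency = 49/6 = 8.1667 Hz.
|f − 632| = 8.1667, so the fork was at either 623.8333 Hz or 640.1667 Hz.
Adding mass to a fork lowers its frequency; the adjustment lowers the fork's frequency.
The beat rate fell, so the adjustment moved the fork toward 632 Hz — it must have started above the reference.

640.1667 Hz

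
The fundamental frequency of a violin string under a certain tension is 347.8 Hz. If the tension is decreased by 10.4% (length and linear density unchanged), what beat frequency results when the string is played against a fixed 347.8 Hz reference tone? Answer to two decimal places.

18.58 Hz

For a string, f ∝ √T, so the new frequency is 347.8·√0.896 = 329.2180 Hz.
f_beat = |329.2180 − 347.8| = 18.58 Hz.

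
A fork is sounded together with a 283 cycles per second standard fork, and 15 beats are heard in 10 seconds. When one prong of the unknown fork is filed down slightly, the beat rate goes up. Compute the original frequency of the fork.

284.5 Hz

Beat frequency = 15/10 = 1.5 Hz.
|f − 283| = 1.5, so the fork was at either 281.5 Hz or 284.5 Hz.
Filing a prong removes mass and raises the fork's frequency; the adjustment raises the fork's frequency.
The beat rate rose, so the adjustment moved the fork further from 283 Hz — it was already above the reference.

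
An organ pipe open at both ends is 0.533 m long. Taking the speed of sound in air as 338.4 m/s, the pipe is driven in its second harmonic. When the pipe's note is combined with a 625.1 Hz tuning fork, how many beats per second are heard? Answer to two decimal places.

Open pipe: f_n = n·v/(2L) = 2·338.4/(2·0.533) = 634.8968 Hz.
f_beat = |634.8968 − 625.1| = 9.80 Hz.

9.80 Hz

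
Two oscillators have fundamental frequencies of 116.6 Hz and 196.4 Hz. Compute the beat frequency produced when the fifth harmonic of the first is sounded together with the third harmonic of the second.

Fifth harmonic of the first: 5·116.6 = 583.0 Hz.
Third harmonic of the second: 3·196.4 = 589.2 Hz.
f_beat = |583.0 − 589.2| = 6.2 Hz.

6.2 Hz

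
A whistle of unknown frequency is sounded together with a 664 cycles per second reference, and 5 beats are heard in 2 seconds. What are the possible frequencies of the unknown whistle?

Beat frequency = 5/2 = 2.5 Hz.
|f − 664| = 2.5, so f = 664 ± 2.5.

661.5 Hz or 666.5 Hz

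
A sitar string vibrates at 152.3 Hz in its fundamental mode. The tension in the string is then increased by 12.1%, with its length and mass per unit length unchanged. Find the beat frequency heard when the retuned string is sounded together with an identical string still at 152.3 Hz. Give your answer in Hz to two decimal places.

8.95 Hz

For a string, f ∝ √T, so the new frequency is 152.3·√1.121 = 161.2511 Hz.
f_beat = |161.2511 − 152.3| = 8.95 Hz.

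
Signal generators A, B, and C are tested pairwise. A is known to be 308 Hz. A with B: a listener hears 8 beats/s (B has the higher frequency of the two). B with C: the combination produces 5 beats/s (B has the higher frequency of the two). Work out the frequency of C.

311 Hz

B is above A, so f_B = 308 + 8 = 316 Hz.
C is below B, so f_C = 316 − 5 = 311 Hz.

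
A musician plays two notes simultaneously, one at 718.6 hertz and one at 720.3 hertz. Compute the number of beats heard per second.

Beats arise from superposition of two nearby frequencies; the beat rate is |f₁ − f₂|.
|718.6 − 720.3| = 1.7 Hz.

1.7 Hz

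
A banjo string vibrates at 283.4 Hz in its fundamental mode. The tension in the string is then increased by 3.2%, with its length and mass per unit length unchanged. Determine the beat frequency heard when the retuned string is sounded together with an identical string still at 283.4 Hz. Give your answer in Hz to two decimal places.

For a string, f ∝ √T, so the new frequency is 283.4·√1.032 = 287.8987 Hz.
f_beat = |287.8987 − 283.4| = 4.50 Hz.

4.50 Hz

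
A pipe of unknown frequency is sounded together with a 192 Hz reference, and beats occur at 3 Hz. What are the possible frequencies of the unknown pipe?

189 Hz or 195 Hz

|f − 192| = 3, so f = 192 ± 3.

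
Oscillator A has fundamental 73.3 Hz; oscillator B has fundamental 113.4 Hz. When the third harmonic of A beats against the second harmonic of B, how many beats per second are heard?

6.9 Hz

Third harmonic of the first: 3·73.3 = 219.9 Hz.
Second harmonic of the second: 2·113.4 = 226.8 Hz.
f_beat = |219.9 − 226.8| = 6.9 Hz.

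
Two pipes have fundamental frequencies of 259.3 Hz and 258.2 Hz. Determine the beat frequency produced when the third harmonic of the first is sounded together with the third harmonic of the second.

Third harmonic of the first: 3·259.3 = 777.9 Hz.
Third harmonic of the second: 3·258.2 = 774.6 Hz.
f_beat = |777.9 − 774.6| = 3.3 Hz.

3.3 Hz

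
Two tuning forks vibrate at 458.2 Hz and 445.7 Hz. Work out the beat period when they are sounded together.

f_beat = |458.2 − 445.7| = 12.5 Hz.
Beat period T = 1 / f_beat = 1 / 12.5 s.

0.080 s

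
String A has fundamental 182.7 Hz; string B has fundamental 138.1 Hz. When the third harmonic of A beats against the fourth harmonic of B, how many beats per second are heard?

4.3 Hz

Third harmonic of the first: 3·182.7 = 548.1 Hz.
Fourth harmonic of the second: 4·138.1 = 552.4 Hz.
f_beat = |548.1 − 552.4| = 4.3 Hz.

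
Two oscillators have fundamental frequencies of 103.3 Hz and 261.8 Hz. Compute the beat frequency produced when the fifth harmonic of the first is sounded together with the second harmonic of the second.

Fifth harmonic of the first: 5·103.3 = 516.5 Hz.
Second harmonic of the second: 2·261.8 = 523.6 Hz.
f_beat = |516.5 − 523.6| = 7.1 Hz.

7.1 Hz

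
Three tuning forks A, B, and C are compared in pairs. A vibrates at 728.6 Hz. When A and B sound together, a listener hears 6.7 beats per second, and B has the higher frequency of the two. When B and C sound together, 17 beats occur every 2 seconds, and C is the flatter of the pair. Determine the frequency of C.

B is above A, so f_B = 728.6 + 6.7 = 735.3 Hz.
B–C: Beat frequency = 17/2 = 8.5 Hz.
C is below B, so f_C = 735.3 − 8.5 = 726.8 Hz.

726.8 Hz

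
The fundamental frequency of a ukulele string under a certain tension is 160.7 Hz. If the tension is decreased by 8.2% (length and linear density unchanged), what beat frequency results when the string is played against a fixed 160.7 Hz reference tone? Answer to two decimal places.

6.73 Hz

For a string, f ∝ √T, so the new frequency is 160.7·√0.918 = 153.9704 Hz.
f_beat = |153.9704 − 160.7| = 6.73 Hz.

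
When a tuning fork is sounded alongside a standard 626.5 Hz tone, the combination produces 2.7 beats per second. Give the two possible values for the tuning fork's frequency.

|f − 626.5| = 2.7, so f = 626.5 ± 2.7.

623.8 Hz or 629.2 Hz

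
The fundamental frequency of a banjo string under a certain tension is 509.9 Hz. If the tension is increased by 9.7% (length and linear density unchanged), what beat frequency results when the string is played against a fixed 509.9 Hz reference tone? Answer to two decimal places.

For a string, f ∝ √T, so the new frequency is 509.9·√1.097 = 534.0579 Hz.
f_beat = |534.0579 − 509.9| = 24.16 Hz.

24.16 Hz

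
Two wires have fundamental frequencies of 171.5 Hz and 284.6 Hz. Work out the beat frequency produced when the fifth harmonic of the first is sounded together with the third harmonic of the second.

3.7 Hz

Fifth harmonic of the first: 5·171.5 = 857.5 Hz.
Third harmonic of the second: 3·284.6 = 853.8 Hz.
f_beat = |857.5 − 853.8| = 3.7 Hz.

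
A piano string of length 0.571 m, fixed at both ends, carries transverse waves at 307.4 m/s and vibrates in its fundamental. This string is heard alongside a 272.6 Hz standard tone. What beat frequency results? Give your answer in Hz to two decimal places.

3.42 Hz

For a string fixed at both ends, f_n = n·v/(2L) = 1·307.4/(2·0.571) = 269.1769 Hz.
f_beat = |269.1769 − 272.6| = 3.42 Hz.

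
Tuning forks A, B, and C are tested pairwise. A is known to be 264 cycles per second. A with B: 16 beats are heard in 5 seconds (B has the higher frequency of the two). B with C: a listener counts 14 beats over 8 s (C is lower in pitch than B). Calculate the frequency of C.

A–B: Beat frequency = 16/5 = 3.2 Hz.
B is above A, so f_B = 264 + 3.2 = 267.2 Hz.
B–C: Beat frequency = 14/8 = 1.75 Hz.
C is below B, so f_C = 267.2 − 1.75 = 265.45 Hz.

265.45 Hz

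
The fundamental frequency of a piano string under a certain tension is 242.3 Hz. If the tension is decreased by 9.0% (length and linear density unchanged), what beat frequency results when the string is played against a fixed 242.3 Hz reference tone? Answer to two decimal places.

For a string, f ∝ √T, so the new frequency is 242.3·√0.910 = 231.1395 Hz.
f_beat = |231.1395 − 242.3| = 11.16 Hz.

11.16 Hz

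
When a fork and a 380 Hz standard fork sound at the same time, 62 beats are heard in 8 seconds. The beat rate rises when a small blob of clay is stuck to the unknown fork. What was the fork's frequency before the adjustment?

372.25 Hz

Beat frequency = 62/8 = 7.75 Hz.
|f − 380| = 7.75, so the fork was at either 372.25 Hz or 387.75 Hz.
Adding mass to a fork lowers its frequency; the adjustment lowers the fork's frequency.
The beat rate rose, so the adjustment moved the fork further from 380 Hz — it was already below the reference.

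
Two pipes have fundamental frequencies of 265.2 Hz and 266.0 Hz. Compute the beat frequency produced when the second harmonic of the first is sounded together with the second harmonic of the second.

Second harmonic of the first: 2·265.2 = 530.4 Hz.
Second harmonic of the second: 2·266.0 = 532.0 Hz.
f_beat = |530.4 − 532.0| = 1.6 Hz.

1.6 Hz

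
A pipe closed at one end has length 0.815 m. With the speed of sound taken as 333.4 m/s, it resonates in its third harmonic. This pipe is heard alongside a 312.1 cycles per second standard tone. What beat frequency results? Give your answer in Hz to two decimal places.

Closed pipe (odd harmonics): f_n = n·v/(4L) = 3·333.4/(4·0.815) = 306.8098 Hz.
f_beat = |306.8098 − 312.1| = 5.29 Hz.

5.29 Hz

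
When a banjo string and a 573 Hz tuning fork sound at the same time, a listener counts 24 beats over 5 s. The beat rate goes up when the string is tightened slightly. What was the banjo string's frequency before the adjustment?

Beat frequency = 24/5 = 4.8 Hz.
|f − 573| = 4.8, so the banjo string was at either 568.2 Hz or 577.8 Hz.
Increasing tension raises a string's frequency; the adjustment raises the banjo string's frequency.
The beat rate rose, so the adjustment moved the banjo string further from 573 Hz — it was already above the reference.

577.8 Hz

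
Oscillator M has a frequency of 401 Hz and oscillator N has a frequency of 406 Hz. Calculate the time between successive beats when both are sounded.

0.200 s

f_beat = |401 − 406| = 5 Hz.
Beat period T = 1 / f_beat = 1 / 5 s.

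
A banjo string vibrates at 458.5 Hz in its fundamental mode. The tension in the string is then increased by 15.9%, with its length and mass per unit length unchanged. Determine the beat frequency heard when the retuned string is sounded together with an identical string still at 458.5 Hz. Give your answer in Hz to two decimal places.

35.11 Hz

For a string, f ∝ √T, so the new frequency is 458.5·√1.159 = 493.6067 Hz.
f_beat = |493.6067 − 458.5| = 35.11 Hz.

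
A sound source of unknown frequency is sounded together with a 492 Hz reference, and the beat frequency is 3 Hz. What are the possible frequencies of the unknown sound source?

|f − 492| = 3, so f = 492 ± 3.

489 Hz or 495 Hz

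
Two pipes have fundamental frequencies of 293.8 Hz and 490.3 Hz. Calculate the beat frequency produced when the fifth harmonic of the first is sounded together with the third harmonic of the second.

Fifth harmonic of the first: 5·293.8 = 1469.0 Hz.
Third harmonic of the second: 3·490.3 = 1470.9 Hz.
f_beat = |1469.0 − 1470.9| = 1.9 Hz.

1.9 Hz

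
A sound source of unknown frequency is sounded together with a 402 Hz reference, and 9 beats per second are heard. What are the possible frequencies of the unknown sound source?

|f − 402| = 9, so f = 402 ± 9.

393 Hz or 411 Hz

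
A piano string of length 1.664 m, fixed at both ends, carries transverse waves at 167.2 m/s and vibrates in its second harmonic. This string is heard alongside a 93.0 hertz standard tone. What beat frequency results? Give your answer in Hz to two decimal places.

7.48 Hz

For a string fixed at both ends, f_n = n·v/(2L) = 2·167.2/(2·1.664) = 100.4808 Hz.
f_beat = |100.4808 − 93.0| = 7.48 Hz.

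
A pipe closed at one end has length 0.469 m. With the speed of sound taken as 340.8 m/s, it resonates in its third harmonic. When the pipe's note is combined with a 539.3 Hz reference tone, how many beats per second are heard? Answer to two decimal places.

5.69 Hz

Closed pipe (odd harmonics): f_n = n·v/(4L) = 3·340.8/(4·0.469) = 544.9893 Hz.
f_beat = |544.9893 − 539.3| = 5.69 Hz.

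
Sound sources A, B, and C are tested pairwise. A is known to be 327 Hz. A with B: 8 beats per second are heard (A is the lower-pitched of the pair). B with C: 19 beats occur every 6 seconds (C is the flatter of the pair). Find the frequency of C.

331.8333 Hz

B is above A, so f_B = 327 + 8 = 335 Hz.
B–C: Beat frequency = 19/6 = 3.1667 Hz.
C is below B, so f_C = 335 − 3.1667 = 331.8333 Hz.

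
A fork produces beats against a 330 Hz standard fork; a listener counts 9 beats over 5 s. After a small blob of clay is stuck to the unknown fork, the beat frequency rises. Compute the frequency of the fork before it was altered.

Beat frequency = 9/5 = 1.8 Hz.
|f − 330| = 1.8, so the fork was at either 328.2 Hz or 331.8 Hz.
Adding mass to a fork lowers its frequency; the adjustment lowers the fork's frequency.
The beat rate rose, so the adjustment moved the fork further from 330 Hz — it was already below the reference.

328.2 Hz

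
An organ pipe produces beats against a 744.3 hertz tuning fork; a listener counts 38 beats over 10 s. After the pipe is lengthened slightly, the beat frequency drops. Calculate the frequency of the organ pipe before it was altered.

748.1 Hz

Beat frequency = 38/10 = 3.8 Hz.
|f − 744.3| = 3.8, so the organ pipe was at either 740.5 Hz or 748.1 Hz.
A longer pipe has a lower fundamental; the adjustment lowers the organ pipe's frequency.
The beat rate fell, so the adjustment moved the organ pipe toward 744.3 Hz — it must have started above the reference.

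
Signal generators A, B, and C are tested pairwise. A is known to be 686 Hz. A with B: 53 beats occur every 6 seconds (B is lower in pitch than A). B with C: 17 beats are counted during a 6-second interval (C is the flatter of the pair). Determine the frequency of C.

A–B: Beat frequency = 53/6 = 8.8333 Hz.
B is below A, so f_B = 686 − 8.8333 = 677.1667 Hz.
B–C: Beat frequency = 17/6 = 2.8333 Hz.
C is below B, so f_C = 677.1667 − 2.8333 = 674.3333 Hz.

674.3333 Hz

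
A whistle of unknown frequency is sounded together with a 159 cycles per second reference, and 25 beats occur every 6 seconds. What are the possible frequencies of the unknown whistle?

Beat frequency = 25/6 = 4.1667 Hz.
|f − 159| = 4.1667, so f = 159 ± 4.1667.

154.8333 Hz or 163.1667 Hz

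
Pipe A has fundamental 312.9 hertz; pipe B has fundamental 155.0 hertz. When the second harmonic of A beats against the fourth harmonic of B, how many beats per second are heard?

5.8 Hz

Second harmonic of the first: 2·312.9 = 625.8 Hz.
Fourth harmonic of the second: 4·155.0 = 620.0 Hz.
f_beat = |625.8 − 620.0| = 5.8 Hz.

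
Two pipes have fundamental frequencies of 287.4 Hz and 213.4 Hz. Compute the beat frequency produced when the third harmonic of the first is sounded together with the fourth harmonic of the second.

8.6 Hz

Third harmonic of the first: 3·287.4 = 862.2 Hz.
Fourth harmonic of the second: 4·213.4 = 853.6 Hz.
f_beat = |862.2 − 853.6| = 8.6 Hz.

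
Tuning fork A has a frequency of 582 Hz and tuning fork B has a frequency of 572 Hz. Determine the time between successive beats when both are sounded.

f_beat = |582 − 572| = 10 Hz.
Beat period T = 1 / f_beat = 1 / 10 s.

0.100 s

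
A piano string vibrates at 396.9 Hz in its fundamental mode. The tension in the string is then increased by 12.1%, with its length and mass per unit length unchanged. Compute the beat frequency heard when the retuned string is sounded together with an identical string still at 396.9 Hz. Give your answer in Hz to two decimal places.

For a string, f ∝ √T, so the new frequency is 396.9·√1.121 = 420.2270 Hz.
f_beat = |420.2270 − 396.9| = 23.33 Hz.

23.33 Hz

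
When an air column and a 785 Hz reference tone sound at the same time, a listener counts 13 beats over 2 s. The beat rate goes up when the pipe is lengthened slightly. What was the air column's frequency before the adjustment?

778.5 Hz

Beat frequency = 13/2 = 6.5 Hz.
|f − 785| = 6.5, so the air column was at either 778.5 Hz or 791.5 Hz.
A longer pipe has a lower fundamental; the adjustment lowers the air column's frequency.
The beat rate rose, so the adjustment moved the air column further from 785 Hz — it was already below the reference.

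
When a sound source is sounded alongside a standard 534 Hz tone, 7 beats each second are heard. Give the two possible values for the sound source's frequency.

|f − 534| = 7, so f = 534 ± 7.

527 Hz or 541 Hz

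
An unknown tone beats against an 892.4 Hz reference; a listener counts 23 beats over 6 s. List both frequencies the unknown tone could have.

Beat frequency = 23/6 = 3.8333 Hz.
|f − 892.4| = 3.8333, so f = 892.4 ± 3.8333.

888.5667 Hz or 896.2333 Hz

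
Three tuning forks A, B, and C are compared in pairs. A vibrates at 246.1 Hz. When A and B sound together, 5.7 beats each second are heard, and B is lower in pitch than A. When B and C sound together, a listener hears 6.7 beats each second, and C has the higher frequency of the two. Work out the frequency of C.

B is below A, so f_B = 246.1 − 5.7 = 240.4 Hz.
C is above B, so f_C = 240.4 + 6.7 = 247.1 Hz.

247.1 Hz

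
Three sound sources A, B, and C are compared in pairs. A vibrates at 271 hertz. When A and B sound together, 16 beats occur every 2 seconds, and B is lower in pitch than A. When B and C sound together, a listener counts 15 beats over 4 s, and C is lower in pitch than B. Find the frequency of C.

259.25 Hz

A–B: Beat frequency = 16/2 = 8 Hz.
B is below A, so f_B = 271 − 8 = 263 Hz.
B–C: Beat frequency = 15/4 = 3.75 Hz.
C is below B, so f_C = 263 − 3.75 = 259.25 Hz.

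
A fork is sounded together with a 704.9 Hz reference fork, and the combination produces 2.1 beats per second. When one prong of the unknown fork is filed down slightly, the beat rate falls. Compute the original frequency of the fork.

|f − 704.9| = 2.1, so the fork was at either 702.8 Hz or 707 Hz.
Filing a prong removes mass and raises the fork's frequency; the adjustment raises the fork's frequency.
The beat rate fell, so the adjustment moved the fork toward 704.9 Hz — it must have started below the reference.

702.8 Hz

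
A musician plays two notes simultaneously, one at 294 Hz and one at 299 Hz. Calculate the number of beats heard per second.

5 Hz

f_beat = |f₁ − f₂|.
|294 − 299| = 5 Hz.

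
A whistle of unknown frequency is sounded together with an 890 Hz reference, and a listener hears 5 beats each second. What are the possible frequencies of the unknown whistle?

885 Hz or 895 Hz

|f − 890| = 5, so f = 890 ± 5.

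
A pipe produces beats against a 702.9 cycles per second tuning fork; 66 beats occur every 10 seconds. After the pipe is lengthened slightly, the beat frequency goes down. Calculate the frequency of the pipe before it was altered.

Beat frequency = 66/10 = 6.6 Hz.
|f − 702.9| = 6.6, so the pipe was at either 696.3 Hz or 709.5 Hz.
A longer pipe has a lower fundamental; the adjustment lowers the pipe's frequency.
The beat rate fell, so the adjustment moved the pipe toward 702.9 Hz — it must have started above the reference.

709.5 Hz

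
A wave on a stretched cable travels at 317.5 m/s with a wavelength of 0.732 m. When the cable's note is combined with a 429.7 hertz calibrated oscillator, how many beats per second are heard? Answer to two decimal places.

Source frequency f = v/λ = 317.5/0.732 = 433.7432 Hz.
f_beat = |433.7432 − 429.7| = 4.04 Hz.

4.04 Hz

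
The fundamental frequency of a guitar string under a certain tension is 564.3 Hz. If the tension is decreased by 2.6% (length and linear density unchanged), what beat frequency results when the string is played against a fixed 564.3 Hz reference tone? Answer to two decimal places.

7.38 Hz

For a string, f ∝ √T, so the new frequency is 564.3·√0.974 = 556.9158 Hz.
f_beat = |556.9158 − 564.3| = 7.38 Hz.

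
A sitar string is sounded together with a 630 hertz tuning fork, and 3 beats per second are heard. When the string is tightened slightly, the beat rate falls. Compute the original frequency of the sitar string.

627 Hz

|f − 630| = 3, so the sitar string was at either 627 Hz or 633 Hz.
Increasing tension raises a string's frequency; the adjustment raises the sitar string's frequency.
The beat rate fell, so the adjustment moved the sitar string toward 630 Hz — it must have started below the reference.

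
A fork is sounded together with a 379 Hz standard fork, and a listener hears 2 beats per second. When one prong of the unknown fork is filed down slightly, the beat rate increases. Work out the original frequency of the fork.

|f − 379| = 2, so the fork was at either 377 Hz or 381 Hz.
Filing a prong removes mass and raises the fork's frequency; the adjustment raises the fork's frequency.
The beat rate rose, so the adjustment moved the fork further from 379 Hz — it was already above the reference.

381 Hz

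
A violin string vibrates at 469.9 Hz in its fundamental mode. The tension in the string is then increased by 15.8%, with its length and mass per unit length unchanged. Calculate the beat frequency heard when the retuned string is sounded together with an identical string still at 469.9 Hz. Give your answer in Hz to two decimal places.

For a string, f ∝ √T, so the new frequency is 469.9·√1.158 = 505.6613 Hz.
f_beat = |505.6613 − 469.9| = 35.76 Hz.

35.76 Hz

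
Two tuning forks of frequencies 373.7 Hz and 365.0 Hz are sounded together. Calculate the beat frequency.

8.7 Hz

The beat frequency equals the magnitude of the frequency difference.
|373.7 − 365.0| = 8.7 Hz.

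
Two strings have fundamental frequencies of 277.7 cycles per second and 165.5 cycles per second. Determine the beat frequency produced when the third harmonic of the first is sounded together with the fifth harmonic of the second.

Third harmonic of the first: 3·277.7 = 833.1 Hz.
Fifth harmonic of the second: 5·165.5 = 827.5 Hz.
f_beat = |833.1 − 827.5| = 5.6 Hz.

5.6 Hz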